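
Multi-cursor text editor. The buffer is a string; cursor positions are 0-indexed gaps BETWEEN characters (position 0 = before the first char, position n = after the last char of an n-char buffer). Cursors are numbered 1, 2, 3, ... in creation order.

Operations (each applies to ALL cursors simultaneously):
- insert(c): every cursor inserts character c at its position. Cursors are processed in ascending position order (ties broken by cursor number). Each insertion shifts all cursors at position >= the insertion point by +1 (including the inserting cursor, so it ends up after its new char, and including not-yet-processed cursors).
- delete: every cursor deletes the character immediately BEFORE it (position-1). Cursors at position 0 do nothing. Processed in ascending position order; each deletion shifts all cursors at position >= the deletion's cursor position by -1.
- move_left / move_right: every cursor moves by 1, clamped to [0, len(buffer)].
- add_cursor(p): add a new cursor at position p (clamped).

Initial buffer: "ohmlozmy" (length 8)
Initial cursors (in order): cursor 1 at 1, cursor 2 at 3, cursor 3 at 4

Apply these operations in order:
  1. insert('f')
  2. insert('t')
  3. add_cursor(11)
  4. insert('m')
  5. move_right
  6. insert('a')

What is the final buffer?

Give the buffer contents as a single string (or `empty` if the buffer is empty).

Answer: oftmhamftmlaftmoamzamy

Derivation:
After op 1 (insert('f')): buffer="ofhmflfozmy" (len 11), cursors c1@2 c2@5 c3@7, authorship .1..2.3....
After op 2 (insert('t')): buffer="ofthmftlftozmy" (len 14), cursors c1@3 c2@7 c3@10, authorship .11..22.33....
After op 3 (add_cursor(11)): buffer="ofthmftlftozmy" (len 14), cursors c1@3 c2@7 c3@10 c4@11, authorship .11..22.33....
After op 4 (insert('m')): buffer="oftmhmftmlftmomzmy" (len 18), cursors c1@4 c2@9 c3@13 c4@15, authorship .111..222.333.4...
After op 5 (move_right): buffer="oftmhmftmlftmomzmy" (len 18), cursors c1@5 c2@10 c3@14 c4@16, authorship .111..222.333.4...
After op 6 (insert('a')): buffer="oftmhamftmlaftmoamzamy" (len 22), cursors c1@6 c2@12 c3@17 c4@20, authorship .111.1.222.2333.34.4..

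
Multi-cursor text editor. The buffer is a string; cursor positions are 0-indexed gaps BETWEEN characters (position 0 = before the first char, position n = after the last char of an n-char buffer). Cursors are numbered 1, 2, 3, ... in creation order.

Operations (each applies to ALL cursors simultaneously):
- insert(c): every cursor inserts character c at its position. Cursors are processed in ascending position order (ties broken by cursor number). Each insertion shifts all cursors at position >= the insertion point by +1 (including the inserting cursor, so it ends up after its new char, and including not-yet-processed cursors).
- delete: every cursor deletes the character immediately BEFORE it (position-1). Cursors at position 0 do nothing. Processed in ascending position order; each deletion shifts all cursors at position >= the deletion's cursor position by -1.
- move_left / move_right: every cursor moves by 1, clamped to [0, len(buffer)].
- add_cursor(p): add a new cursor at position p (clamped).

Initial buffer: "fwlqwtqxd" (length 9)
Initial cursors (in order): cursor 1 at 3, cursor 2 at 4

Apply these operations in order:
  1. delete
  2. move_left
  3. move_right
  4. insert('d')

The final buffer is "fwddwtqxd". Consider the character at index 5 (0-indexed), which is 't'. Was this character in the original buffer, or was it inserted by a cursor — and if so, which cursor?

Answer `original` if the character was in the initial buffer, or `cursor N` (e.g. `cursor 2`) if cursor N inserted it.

After op 1 (delete): buffer="fwwtqxd" (len 7), cursors c1@2 c2@2, authorship .......
After op 2 (move_left): buffer="fwwtqxd" (len 7), cursors c1@1 c2@1, authorship .......
After op 3 (move_right): buffer="fwwtqxd" (len 7), cursors c1@2 c2@2, authorship .......
After op 4 (insert('d')): buffer="fwddwtqxd" (len 9), cursors c1@4 c2@4, authorship ..12.....
Authorship (.=original, N=cursor N): . . 1 2 . . . . .
Index 5: author = original

Answer: original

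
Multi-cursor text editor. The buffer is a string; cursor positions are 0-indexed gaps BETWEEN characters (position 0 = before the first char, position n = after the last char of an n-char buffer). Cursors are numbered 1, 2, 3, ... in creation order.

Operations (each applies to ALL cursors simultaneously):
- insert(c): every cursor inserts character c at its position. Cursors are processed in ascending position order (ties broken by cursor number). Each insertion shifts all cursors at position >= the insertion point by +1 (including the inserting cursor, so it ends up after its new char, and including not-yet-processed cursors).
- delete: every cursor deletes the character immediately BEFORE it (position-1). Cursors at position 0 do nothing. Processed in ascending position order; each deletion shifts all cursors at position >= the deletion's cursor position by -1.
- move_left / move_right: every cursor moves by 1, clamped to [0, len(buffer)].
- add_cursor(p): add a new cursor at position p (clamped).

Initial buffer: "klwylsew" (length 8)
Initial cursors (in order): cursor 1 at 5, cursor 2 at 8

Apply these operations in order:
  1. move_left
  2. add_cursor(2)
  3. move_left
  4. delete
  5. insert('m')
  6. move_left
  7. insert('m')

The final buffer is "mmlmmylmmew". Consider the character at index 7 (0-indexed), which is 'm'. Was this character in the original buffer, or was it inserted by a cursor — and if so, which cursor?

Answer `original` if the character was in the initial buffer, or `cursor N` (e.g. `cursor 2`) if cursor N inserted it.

Answer: cursor 2

Derivation:
After op 1 (move_left): buffer="klwylsew" (len 8), cursors c1@4 c2@7, authorship ........
After op 2 (add_cursor(2)): buffer="klwylsew" (len 8), cursors c3@2 c1@4 c2@7, authorship ........
After op 3 (move_left): buffer="klwylsew" (len 8), cursors c3@1 c1@3 c2@6, authorship ........
After op 4 (delete): buffer="lylew" (len 5), cursors c3@0 c1@1 c2@3, authorship .....
After op 5 (insert('m')): buffer="mlmylmew" (len 8), cursors c3@1 c1@3 c2@6, authorship 3.1..2..
After op 6 (move_left): buffer="mlmylmew" (len 8), cursors c3@0 c1@2 c2@5, authorship 3.1..2..
After op 7 (insert('m')): buffer="mmlmmylmmew" (len 11), cursors c3@1 c1@4 c2@8, authorship 33.11..22..
Authorship (.=original, N=cursor N): 3 3 . 1 1 . . 2 2 . .
Index 7: author = 2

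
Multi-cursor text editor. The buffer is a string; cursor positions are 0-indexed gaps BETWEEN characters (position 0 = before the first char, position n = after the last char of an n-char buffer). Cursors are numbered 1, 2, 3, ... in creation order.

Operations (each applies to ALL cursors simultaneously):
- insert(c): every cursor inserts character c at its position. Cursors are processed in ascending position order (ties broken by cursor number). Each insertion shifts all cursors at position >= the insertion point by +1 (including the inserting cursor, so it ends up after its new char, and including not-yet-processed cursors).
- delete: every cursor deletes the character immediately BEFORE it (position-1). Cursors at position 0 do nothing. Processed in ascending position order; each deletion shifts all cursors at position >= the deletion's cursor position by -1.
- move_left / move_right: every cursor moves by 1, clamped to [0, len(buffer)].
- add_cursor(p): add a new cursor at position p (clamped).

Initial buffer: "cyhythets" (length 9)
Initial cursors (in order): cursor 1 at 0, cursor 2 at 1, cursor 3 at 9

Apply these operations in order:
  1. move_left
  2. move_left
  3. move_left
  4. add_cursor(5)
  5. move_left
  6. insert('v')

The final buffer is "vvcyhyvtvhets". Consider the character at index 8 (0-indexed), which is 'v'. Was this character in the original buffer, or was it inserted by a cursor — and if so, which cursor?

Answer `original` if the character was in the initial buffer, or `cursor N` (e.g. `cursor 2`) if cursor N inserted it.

Answer: cursor 3

Derivation:
After op 1 (move_left): buffer="cyhythets" (len 9), cursors c1@0 c2@0 c3@8, authorship .........
After op 2 (move_left): buffer="cyhythets" (len 9), cursors c1@0 c2@0 c3@7, authorship .........
After op 3 (move_left): buffer="cyhythets" (len 9), cursors c1@0 c2@0 c3@6, authorship .........
After op 4 (add_cursor(5)): buffer="cyhythets" (len 9), cursors c1@0 c2@0 c4@5 c3@6, authorship .........
After op 5 (move_left): buffer="cyhythets" (len 9), cursors c1@0 c2@0 c4@4 c3@5, authorship .........
After op 6 (insert('v')): buffer="vvcyhyvtvhets" (len 13), cursors c1@2 c2@2 c4@7 c3@9, authorship 12....4.3....
Authorship (.=original, N=cursor N): 1 2 . . . . 4 . 3 . . . .
Index 8: author = 3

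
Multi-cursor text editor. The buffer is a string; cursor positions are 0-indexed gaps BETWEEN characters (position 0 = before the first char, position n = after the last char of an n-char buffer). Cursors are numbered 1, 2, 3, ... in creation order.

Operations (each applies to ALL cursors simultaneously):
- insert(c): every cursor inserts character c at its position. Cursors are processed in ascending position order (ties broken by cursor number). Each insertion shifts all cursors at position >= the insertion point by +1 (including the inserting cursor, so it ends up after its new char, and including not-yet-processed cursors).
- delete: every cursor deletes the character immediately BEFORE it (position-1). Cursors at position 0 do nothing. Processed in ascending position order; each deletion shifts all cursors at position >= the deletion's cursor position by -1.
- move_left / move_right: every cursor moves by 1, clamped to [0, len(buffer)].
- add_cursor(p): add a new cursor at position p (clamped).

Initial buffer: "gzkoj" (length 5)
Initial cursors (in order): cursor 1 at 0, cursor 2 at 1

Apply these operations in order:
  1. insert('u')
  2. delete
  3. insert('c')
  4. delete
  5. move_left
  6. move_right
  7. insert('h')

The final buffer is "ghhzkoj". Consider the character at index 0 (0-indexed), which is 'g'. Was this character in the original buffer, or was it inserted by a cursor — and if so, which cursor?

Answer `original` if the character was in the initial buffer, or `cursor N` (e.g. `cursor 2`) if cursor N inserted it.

Answer: original

Derivation:
After op 1 (insert('u')): buffer="uguzkoj" (len 7), cursors c1@1 c2@3, authorship 1.2....
After op 2 (delete): buffer="gzkoj" (len 5), cursors c1@0 c2@1, authorship .....
After op 3 (insert('c')): buffer="cgczkoj" (len 7), cursors c1@1 c2@3, authorship 1.2....
After op 4 (delete): buffer="gzkoj" (len 5), cursors c1@0 c2@1, authorship .....
After op 5 (move_left): buffer="gzkoj" (len 5), cursors c1@0 c2@0, authorship .....
After op 6 (move_right): buffer="gzkoj" (len 5), cursors c1@1 c2@1, authorship .....
After op 7 (insert('h')): buffer="ghhzkoj" (len 7), cursors c1@3 c2@3, authorship .12....
Authorship (.=original, N=cursor N): . 1 2 . . . .
Index 0: author = original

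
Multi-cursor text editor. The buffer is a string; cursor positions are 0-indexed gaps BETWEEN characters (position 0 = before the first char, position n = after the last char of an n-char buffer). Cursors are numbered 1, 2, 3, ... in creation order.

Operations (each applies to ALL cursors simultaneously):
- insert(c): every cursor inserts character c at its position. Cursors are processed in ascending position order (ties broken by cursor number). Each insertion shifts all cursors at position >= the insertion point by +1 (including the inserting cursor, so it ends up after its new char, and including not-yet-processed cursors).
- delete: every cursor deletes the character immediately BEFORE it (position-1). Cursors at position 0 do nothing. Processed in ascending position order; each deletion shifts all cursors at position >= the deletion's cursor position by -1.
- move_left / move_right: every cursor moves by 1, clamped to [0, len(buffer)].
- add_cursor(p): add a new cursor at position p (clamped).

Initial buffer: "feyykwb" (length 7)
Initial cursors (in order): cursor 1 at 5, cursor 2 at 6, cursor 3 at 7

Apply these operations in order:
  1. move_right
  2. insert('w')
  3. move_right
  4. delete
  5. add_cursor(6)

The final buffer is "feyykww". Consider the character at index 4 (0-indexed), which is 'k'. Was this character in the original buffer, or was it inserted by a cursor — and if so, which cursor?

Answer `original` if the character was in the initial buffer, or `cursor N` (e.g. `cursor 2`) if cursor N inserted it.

After op 1 (move_right): buffer="feyykwb" (len 7), cursors c1@6 c2@7 c3@7, authorship .......
After op 2 (insert('w')): buffer="feyykwwbww" (len 10), cursors c1@7 c2@10 c3@10, authorship ......1.23
After op 3 (move_right): buffer="feyykwwbww" (len 10), cursors c1@8 c2@10 c3@10, authorship ......1.23
After op 4 (delete): buffer="feyykww" (len 7), cursors c1@7 c2@7 c3@7, authorship ......1
After op 5 (add_cursor(6)): buffer="feyykww" (len 7), cursors c4@6 c1@7 c2@7 c3@7, authorship ......1
Authorship (.=original, N=cursor N): . . . . . . 1
Index 4: author = original

Answer: original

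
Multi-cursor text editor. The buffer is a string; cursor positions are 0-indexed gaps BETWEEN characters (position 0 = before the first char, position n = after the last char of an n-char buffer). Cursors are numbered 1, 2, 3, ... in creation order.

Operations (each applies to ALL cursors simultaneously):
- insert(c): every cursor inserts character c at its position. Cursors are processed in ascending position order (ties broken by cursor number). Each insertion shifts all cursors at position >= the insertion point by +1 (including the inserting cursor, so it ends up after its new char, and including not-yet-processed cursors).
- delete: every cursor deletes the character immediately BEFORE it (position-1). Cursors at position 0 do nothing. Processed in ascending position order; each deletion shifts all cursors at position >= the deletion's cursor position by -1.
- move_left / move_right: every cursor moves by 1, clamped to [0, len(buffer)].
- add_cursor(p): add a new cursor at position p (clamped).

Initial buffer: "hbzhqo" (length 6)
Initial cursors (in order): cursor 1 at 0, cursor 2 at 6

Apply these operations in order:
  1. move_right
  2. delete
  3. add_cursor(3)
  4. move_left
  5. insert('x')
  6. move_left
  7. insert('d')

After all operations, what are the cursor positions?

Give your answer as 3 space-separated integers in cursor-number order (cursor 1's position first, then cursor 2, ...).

After op 1 (move_right): buffer="hbzhqo" (len 6), cursors c1@1 c2@6, authorship ......
After op 2 (delete): buffer="bzhq" (len 4), cursors c1@0 c2@4, authorship ....
After op 3 (add_cursor(3)): buffer="bzhq" (len 4), cursors c1@0 c3@3 c2@4, authorship ....
After op 4 (move_left): buffer="bzhq" (len 4), cursors c1@0 c3@2 c2@3, authorship ....
After op 5 (insert('x')): buffer="xbzxhxq" (len 7), cursors c1@1 c3@4 c2@6, authorship 1..3.2.
After op 6 (move_left): buffer="xbzxhxq" (len 7), cursors c1@0 c3@3 c2@5, authorship 1..3.2.
After op 7 (insert('d')): buffer="dxbzdxhdxq" (len 10), cursors c1@1 c3@5 c2@8, authorship 11..33.22.

Answer: 1 8 5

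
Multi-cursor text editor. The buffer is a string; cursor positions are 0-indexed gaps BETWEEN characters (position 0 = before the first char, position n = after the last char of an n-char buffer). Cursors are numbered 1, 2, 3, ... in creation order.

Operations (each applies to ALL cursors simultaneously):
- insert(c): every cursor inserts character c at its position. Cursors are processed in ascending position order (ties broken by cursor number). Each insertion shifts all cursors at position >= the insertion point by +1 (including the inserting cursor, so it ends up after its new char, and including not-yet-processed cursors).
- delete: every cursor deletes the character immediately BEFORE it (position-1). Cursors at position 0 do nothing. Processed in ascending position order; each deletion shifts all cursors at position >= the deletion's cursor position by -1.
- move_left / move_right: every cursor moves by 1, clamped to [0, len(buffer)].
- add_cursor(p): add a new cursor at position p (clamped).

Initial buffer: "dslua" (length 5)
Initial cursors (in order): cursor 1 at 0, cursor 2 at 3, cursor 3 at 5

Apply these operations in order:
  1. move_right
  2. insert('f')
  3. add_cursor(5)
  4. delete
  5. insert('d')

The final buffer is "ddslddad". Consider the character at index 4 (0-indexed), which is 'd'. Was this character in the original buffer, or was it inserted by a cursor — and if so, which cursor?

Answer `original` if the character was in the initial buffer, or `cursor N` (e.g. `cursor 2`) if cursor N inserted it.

After op 1 (move_right): buffer="dslua" (len 5), cursors c1@1 c2@4 c3@5, authorship .....
After op 2 (insert('f')): buffer="dfslufaf" (len 8), cursors c1@2 c2@6 c3@8, authorship .1...2.3
After op 3 (add_cursor(5)): buffer="dfslufaf" (len 8), cursors c1@2 c4@5 c2@6 c3@8, authorship .1...2.3
After op 4 (delete): buffer="dsla" (len 4), cursors c1@1 c2@3 c4@3 c3@4, authorship ....
After op 5 (insert('d')): buffer="ddslddad" (len 8), cursors c1@2 c2@6 c4@6 c3@8, authorship .1..24.3
Authorship (.=original, N=cursor N): . 1 . . 2 4 . 3
Index 4: author = 2

Answer: cursor 2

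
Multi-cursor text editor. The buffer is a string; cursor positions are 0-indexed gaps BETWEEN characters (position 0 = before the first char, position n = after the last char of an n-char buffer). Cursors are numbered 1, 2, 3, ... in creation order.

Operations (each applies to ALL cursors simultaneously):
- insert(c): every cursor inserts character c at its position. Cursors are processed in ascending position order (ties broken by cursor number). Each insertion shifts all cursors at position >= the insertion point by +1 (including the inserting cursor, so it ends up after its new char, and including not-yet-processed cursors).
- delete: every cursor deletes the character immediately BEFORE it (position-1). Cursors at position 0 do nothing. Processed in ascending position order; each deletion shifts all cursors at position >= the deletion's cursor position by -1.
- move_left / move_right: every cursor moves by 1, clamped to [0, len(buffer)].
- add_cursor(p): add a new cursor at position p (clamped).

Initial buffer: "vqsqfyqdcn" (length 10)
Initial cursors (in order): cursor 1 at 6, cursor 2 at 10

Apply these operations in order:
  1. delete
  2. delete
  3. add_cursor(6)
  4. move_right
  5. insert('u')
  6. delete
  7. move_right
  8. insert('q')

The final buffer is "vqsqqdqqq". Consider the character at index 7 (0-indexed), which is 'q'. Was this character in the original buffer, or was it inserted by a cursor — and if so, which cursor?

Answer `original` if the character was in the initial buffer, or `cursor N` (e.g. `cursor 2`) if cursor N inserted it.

Answer: cursor 2

Derivation:
After op 1 (delete): buffer="vqsqfqdc" (len 8), cursors c1@5 c2@8, authorship ........
After op 2 (delete): buffer="vqsqqd" (len 6), cursors c1@4 c2@6, authorship ......
After op 3 (add_cursor(6)): buffer="vqsqqd" (len 6), cursors c1@4 c2@6 c3@6, authorship ......
After op 4 (move_right): buffer="vqsqqd" (len 6), cursors c1@5 c2@6 c3@6, authorship ......
After op 5 (insert('u')): buffer="vqsqquduu" (len 9), cursors c1@6 c2@9 c3@9, authorship .....1.23
After op 6 (delete): buffer="vqsqqd" (len 6), cursors c1@5 c2@6 c3@6, authorship ......
After op 7 (move_right): buffer="vqsqqd" (len 6), cursors c1@6 c2@6 c3@6, authorship ......
After op 8 (insert('q')): buffer="vqsqqdqqq" (len 9), cursors c1@9 c2@9 c3@9, authorship ......123
Authorship (.=original, N=cursor N): . . . . . . 1 2 3
Index 7: author = 2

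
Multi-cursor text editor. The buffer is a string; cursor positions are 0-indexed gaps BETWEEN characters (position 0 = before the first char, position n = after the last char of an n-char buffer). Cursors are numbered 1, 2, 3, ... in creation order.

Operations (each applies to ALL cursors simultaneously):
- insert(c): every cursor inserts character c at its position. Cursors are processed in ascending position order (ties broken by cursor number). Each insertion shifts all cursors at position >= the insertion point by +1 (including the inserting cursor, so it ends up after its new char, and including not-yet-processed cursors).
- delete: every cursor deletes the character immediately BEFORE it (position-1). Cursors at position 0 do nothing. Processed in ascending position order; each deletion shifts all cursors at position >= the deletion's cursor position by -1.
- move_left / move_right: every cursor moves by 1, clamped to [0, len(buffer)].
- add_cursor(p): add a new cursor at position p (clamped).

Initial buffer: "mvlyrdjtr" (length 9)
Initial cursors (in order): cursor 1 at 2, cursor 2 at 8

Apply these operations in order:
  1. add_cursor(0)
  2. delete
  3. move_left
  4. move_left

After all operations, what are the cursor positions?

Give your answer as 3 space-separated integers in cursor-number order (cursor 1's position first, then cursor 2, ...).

After op 1 (add_cursor(0)): buffer="mvlyrdjtr" (len 9), cursors c3@0 c1@2 c2@8, authorship .........
After op 2 (delete): buffer="mlyrdjr" (len 7), cursors c3@0 c1@1 c2@6, authorship .......
After op 3 (move_left): buffer="mlyrdjr" (len 7), cursors c1@0 c3@0 c2@5, authorship .......
After op 4 (move_left): buffer="mlyrdjr" (len 7), cursors c1@0 c3@0 c2@4, authorship .......

Answer: 0 4 0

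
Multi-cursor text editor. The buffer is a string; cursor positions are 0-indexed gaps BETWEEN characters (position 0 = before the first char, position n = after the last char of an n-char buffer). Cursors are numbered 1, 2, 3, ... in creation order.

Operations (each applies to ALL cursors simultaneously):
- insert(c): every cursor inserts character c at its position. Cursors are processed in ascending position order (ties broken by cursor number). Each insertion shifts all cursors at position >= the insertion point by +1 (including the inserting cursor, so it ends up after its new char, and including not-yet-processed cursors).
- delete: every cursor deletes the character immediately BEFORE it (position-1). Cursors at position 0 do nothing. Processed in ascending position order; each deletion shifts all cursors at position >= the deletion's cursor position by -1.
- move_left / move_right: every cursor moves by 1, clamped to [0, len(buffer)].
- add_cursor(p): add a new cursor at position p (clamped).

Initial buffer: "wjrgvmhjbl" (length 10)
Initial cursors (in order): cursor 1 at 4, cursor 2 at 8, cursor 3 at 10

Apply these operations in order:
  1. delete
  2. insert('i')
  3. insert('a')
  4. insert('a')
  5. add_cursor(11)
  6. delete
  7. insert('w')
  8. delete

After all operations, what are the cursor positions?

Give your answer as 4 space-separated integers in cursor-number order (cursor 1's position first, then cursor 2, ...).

Answer: 5 9 12 9

Derivation:
After op 1 (delete): buffer="wjrvmhb" (len 7), cursors c1@3 c2@6 c3@7, authorship .......
After op 2 (insert('i')): buffer="wjrivmhibi" (len 10), cursors c1@4 c2@8 c3@10, authorship ...1...2.3
After op 3 (insert('a')): buffer="wjriavmhiabia" (len 13), cursors c1@5 c2@10 c3@13, authorship ...11...22.33
After op 4 (insert('a')): buffer="wjriaavmhiaabiaa" (len 16), cursors c1@6 c2@12 c3@16, authorship ...111...222.333
After op 5 (add_cursor(11)): buffer="wjriaavmhiaabiaa" (len 16), cursors c1@6 c4@11 c2@12 c3@16, authorship ...111...222.333
After op 6 (delete): buffer="wjriavmhibia" (len 12), cursors c1@5 c2@9 c4@9 c3@12, authorship ...11...2.33
After op 7 (insert('w')): buffer="wjriawvmhiwwbiaw" (len 16), cursors c1@6 c2@12 c4@12 c3@16, authorship ...111...224.333
After op 8 (delete): buffer="wjriavmhibia" (len 12), cursors c1@5 c2@9 c4@9 c3@12, authorship ...11...2.33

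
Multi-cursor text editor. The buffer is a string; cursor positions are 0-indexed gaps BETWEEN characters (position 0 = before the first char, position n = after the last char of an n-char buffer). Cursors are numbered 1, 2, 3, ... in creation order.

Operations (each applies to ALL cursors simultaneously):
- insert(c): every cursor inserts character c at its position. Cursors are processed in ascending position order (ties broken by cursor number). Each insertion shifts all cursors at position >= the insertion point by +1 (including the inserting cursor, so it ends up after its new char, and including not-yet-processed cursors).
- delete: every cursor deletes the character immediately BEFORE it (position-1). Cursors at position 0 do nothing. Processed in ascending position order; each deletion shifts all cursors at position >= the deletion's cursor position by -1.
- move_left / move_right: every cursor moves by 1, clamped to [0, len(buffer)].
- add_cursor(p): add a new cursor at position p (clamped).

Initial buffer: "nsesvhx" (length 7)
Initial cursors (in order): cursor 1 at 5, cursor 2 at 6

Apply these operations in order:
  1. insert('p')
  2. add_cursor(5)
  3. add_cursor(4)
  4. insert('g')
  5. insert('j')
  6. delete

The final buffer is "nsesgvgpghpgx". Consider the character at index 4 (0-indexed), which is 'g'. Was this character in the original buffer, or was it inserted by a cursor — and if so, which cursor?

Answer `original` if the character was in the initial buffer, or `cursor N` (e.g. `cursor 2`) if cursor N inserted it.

After op 1 (insert('p')): buffer="nsesvphpx" (len 9), cursors c1@6 c2@8, authorship .....1.2.
After op 2 (add_cursor(5)): buffer="nsesvphpx" (len 9), cursors c3@5 c1@6 c2@8, authorship .....1.2.
After op 3 (add_cursor(4)): buffer="nsesvphpx" (len 9), cursors c4@4 c3@5 c1@6 c2@8, authorship .....1.2.
After op 4 (insert('g')): buffer="nsesgvgpghpgx" (len 13), cursors c4@5 c3@7 c1@9 c2@12, authorship ....4.311.22.
After op 5 (insert('j')): buffer="nsesgjvgjpgjhpgjx" (len 17), cursors c4@6 c3@9 c1@12 c2@16, authorship ....44.33111.222.
After op 6 (delete): buffer="nsesgvgpghpgx" (len 13), cursors c4@5 c3@7 c1@9 c2@12, authorship ....4.311.22.
Authorship (.=original, N=cursor N): . . . . 4 . 3 1 1 . 2 2 .
Index 4: author = 4

Answer: cursor 4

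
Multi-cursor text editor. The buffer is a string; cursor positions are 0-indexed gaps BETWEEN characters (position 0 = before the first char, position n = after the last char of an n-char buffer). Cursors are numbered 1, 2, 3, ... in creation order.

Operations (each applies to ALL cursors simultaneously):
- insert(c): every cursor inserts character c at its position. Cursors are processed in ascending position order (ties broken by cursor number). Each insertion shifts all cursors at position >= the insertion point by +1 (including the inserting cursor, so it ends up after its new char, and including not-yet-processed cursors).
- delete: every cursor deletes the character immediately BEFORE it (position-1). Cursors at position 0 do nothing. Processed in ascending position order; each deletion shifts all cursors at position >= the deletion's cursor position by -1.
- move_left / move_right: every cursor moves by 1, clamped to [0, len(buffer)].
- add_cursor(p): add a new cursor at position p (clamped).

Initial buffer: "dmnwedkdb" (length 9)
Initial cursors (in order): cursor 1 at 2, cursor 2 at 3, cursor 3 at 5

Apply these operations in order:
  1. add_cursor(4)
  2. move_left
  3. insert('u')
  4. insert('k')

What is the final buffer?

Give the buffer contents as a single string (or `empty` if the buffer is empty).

Answer: dukmuknukwukedkdb

Derivation:
After op 1 (add_cursor(4)): buffer="dmnwedkdb" (len 9), cursors c1@2 c2@3 c4@4 c3@5, authorship .........
After op 2 (move_left): buffer="dmnwedkdb" (len 9), cursors c1@1 c2@2 c4@3 c3@4, authorship .........
After op 3 (insert('u')): buffer="dumunuwuedkdb" (len 13), cursors c1@2 c2@4 c4@6 c3@8, authorship .1.2.4.3.....
After op 4 (insert('k')): buffer="dukmuknukwukedkdb" (len 17), cursors c1@3 c2@6 c4@9 c3@12, authorship .11.22.44.33.....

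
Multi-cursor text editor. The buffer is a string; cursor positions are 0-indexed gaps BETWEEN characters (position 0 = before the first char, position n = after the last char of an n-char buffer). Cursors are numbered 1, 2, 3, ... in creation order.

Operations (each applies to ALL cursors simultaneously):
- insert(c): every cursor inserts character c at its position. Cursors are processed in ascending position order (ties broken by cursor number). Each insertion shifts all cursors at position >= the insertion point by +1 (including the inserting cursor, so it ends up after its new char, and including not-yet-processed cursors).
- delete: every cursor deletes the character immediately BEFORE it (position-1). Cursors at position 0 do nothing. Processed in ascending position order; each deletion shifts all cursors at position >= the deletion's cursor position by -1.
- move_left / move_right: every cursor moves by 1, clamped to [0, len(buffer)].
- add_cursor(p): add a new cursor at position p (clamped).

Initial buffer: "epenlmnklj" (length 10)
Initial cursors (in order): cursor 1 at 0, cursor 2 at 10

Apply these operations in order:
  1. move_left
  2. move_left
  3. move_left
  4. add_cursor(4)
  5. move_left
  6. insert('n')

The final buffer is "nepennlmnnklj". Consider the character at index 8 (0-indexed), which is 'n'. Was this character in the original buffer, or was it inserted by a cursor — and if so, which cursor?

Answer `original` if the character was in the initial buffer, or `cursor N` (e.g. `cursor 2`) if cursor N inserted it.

Answer: cursor 2

Derivation:
After op 1 (move_left): buffer="epenlmnklj" (len 10), cursors c1@0 c2@9, authorship ..........
After op 2 (move_left): buffer="epenlmnklj" (len 10), cursors c1@0 c2@8, authorship ..........
After op 3 (move_left): buffer="epenlmnklj" (len 10), cursors c1@0 c2@7, authorship ..........
After op 4 (add_cursor(4)): buffer="epenlmnklj" (len 10), cursors c1@0 c3@4 c2@7, authorship ..........
After op 5 (move_left): buffer="epenlmnklj" (len 10), cursors c1@0 c3@3 c2@6, authorship ..........
After op 6 (insert('n')): buffer="nepennlmnnklj" (len 13), cursors c1@1 c3@5 c2@9, authorship 1...3...2....
Authorship (.=original, N=cursor N): 1 . . . 3 . . . 2 . . . .
Index 8: author = 2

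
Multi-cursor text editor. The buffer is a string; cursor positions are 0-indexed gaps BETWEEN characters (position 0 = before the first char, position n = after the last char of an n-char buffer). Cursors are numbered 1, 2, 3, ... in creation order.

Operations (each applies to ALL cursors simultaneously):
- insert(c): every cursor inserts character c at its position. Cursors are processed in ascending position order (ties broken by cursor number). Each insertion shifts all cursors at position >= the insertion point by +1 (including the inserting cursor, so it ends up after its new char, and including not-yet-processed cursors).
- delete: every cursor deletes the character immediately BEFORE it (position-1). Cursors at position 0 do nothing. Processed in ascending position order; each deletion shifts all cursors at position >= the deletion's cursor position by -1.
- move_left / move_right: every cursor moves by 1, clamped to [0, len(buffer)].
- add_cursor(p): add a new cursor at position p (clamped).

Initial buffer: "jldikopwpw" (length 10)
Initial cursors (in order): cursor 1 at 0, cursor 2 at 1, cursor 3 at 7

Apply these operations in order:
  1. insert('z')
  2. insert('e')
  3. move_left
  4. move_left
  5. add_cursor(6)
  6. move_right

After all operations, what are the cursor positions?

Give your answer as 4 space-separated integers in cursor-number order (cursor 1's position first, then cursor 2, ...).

Answer: 1 4 12 7

Derivation:
After op 1 (insert('z')): buffer="zjzldikopzwpw" (len 13), cursors c1@1 c2@3 c3@10, authorship 1.2......3...
After op 2 (insert('e')): buffer="zejzeldikopzewpw" (len 16), cursors c1@2 c2@5 c3@13, authorship 11.22......33...
After op 3 (move_left): buffer="zejzeldikopzewpw" (len 16), cursors c1@1 c2@4 c3@12, authorship 11.22......33...
After op 4 (move_left): buffer="zejzeldikopzewpw" (len 16), cursors c1@0 c2@3 c3@11, authorship 11.22......33...
After op 5 (add_cursor(6)): buffer="zejzeldikopzewpw" (len 16), cursors c1@0 c2@3 c4@6 c3@11, authorship 11.22......33...
After op 6 (move_right): buffer="zejzeldikopzewpw" (len 16), cursors c1@1 c2@4 c4@7 c3@12, authorship 11.22......33...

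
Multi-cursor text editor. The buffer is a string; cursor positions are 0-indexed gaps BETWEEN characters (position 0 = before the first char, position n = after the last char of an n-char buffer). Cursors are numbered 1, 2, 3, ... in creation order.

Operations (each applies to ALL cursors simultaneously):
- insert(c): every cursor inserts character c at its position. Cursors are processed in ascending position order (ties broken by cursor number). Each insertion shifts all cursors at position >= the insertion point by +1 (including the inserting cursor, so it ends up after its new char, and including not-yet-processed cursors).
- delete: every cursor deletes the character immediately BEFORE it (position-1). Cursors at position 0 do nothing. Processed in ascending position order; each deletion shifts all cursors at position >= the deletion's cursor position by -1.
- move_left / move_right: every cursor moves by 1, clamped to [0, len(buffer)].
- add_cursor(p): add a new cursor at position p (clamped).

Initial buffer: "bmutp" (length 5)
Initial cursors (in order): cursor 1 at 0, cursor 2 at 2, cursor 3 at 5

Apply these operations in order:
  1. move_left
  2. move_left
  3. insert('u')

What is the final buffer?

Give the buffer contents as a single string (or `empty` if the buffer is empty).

After op 1 (move_left): buffer="bmutp" (len 5), cursors c1@0 c2@1 c3@4, authorship .....
After op 2 (move_left): buffer="bmutp" (len 5), cursors c1@0 c2@0 c3@3, authorship .....
After op 3 (insert('u')): buffer="uubmuutp" (len 8), cursors c1@2 c2@2 c3@6, authorship 12...3..

Answer: uubmuutp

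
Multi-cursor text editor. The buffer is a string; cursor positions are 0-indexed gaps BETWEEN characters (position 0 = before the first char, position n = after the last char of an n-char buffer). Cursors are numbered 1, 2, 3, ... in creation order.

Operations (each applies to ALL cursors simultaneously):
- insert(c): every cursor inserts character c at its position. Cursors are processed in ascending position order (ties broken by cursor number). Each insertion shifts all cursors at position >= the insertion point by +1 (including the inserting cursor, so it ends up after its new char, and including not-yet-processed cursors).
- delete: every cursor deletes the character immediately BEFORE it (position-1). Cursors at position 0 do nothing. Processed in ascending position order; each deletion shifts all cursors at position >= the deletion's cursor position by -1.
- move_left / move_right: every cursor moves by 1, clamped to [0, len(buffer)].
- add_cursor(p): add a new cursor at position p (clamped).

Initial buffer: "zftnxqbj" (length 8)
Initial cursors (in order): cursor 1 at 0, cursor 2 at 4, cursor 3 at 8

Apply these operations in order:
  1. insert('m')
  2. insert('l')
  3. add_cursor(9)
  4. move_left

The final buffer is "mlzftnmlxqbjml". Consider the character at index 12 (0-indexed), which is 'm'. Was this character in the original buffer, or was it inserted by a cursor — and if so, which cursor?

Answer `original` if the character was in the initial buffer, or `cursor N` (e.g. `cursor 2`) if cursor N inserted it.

After op 1 (insert('m')): buffer="mzftnmxqbjm" (len 11), cursors c1@1 c2@6 c3@11, authorship 1....2....3
After op 2 (insert('l')): buffer="mlzftnmlxqbjml" (len 14), cursors c1@2 c2@8 c3@14, authorship 11....22....33
After op 3 (add_cursor(9)): buffer="mlzftnmlxqbjml" (len 14), cursors c1@2 c2@8 c4@9 c3@14, authorship 11....22....33
After op 4 (move_left): buffer="mlzftnmlxqbjml" (len 14), cursors c1@1 c2@7 c4@8 c3@13, authorship 11....22....33
Authorship (.=original, N=cursor N): 1 1 . . . . 2 2 . . . . 3 3
Index 12: author = 3

Answer: cursor 3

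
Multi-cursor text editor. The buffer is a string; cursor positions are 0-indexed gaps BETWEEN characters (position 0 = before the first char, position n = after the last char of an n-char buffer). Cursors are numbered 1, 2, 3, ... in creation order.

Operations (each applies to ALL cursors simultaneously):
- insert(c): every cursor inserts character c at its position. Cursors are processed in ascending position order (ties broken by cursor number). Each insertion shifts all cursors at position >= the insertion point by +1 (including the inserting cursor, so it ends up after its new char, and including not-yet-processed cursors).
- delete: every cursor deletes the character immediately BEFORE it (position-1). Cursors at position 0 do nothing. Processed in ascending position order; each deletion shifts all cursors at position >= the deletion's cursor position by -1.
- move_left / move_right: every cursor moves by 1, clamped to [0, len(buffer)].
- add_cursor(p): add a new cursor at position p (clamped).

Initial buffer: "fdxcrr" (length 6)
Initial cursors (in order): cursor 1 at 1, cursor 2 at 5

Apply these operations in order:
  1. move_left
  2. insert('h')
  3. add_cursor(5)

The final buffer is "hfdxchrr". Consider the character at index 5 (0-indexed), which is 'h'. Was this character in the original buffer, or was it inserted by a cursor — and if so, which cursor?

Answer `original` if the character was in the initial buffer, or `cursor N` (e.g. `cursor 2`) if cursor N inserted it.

Answer: cursor 2

Derivation:
After op 1 (move_left): buffer="fdxcrr" (len 6), cursors c1@0 c2@4, authorship ......
After op 2 (insert('h')): buffer="hfdxchrr" (len 8), cursors c1@1 c2@6, authorship 1....2..
After op 3 (add_cursor(5)): buffer="hfdxchrr" (len 8), cursors c1@1 c3@5 c2@6, authorship 1....2..
Authorship (.=original, N=cursor N): 1 . . . . 2 . .
Index 5: author = 2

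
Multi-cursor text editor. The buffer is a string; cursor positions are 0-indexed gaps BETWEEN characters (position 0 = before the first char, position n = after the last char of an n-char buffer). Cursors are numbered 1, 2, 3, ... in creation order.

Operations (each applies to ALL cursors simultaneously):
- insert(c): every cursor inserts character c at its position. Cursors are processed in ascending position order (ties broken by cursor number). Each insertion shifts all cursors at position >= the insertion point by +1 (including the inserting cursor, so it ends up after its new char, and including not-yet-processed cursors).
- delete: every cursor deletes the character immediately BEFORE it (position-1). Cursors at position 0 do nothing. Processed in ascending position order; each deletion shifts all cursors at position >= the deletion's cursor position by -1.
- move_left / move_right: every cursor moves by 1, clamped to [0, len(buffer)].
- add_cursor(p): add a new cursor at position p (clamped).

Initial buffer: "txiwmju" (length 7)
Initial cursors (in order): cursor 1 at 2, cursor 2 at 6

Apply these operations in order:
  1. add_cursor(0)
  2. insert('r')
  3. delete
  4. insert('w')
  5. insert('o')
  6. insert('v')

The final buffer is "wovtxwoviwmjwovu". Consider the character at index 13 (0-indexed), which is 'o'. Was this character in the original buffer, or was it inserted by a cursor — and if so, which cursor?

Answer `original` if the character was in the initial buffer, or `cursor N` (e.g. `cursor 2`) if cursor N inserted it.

Answer: cursor 2

Derivation:
After op 1 (add_cursor(0)): buffer="txiwmju" (len 7), cursors c3@0 c1@2 c2@6, authorship .......
After op 2 (insert('r')): buffer="rtxriwmjru" (len 10), cursors c3@1 c1@4 c2@9, authorship 3..1....2.
After op 3 (delete): buffer="txiwmju" (len 7), cursors c3@0 c1@2 c2@6, authorship .......
After op 4 (insert('w')): buffer="wtxwiwmjwu" (len 10), cursors c3@1 c1@4 c2@9, authorship 3..1....2.
After op 5 (insert('o')): buffer="wotxwoiwmjwou" (len 13), cursors c3@2 c1@6 c2@12, authorship 33..11....22.
After op 6 (insert('v')): buffer="wovtxwoviwmjwovu" (len 16), cursors c3@3 c1@8 c2@15, authorship 333..111....222.
Authorship (.=original, N=cursor N): 3 3 3 . . 1 1 1 . . . . 2 2 2 .
Index 13: author = 2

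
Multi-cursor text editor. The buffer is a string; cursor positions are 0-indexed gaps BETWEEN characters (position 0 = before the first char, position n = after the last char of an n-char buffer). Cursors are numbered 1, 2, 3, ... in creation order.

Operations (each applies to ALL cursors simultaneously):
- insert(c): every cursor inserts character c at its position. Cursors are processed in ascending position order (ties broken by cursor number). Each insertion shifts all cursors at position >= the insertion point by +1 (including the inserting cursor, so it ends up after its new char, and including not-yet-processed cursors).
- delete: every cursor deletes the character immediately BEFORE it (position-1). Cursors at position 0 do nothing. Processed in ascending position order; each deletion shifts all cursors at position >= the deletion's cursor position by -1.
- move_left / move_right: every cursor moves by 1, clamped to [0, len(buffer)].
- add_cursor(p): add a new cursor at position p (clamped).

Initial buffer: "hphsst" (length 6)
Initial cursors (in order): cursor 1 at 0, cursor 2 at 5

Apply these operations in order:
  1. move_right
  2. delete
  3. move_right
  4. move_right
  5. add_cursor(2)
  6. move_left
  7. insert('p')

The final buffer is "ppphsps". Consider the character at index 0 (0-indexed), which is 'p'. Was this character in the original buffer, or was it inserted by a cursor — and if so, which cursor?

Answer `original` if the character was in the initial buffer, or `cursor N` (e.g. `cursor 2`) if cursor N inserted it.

After op 1 (move_right): buffer="hphsst" (len 6), cursors c1@1 c2@6, authorship ......
After op 2 (delete): buffer="phss" (len 4), cursors c1@0 c2@4, authorship ....
After op 3 (move_right): buffer="phss" (len 4), cursors c1@1 c2@4, authorship ....
After op 4 (move_right): buffer="phss" (len 4), cursors c1@2 c2@4, authorship ....
After op 5 (add_cursor(2)): buffer="phss" (len 4), cursors c1@2 c3@2 c2@4, authorship ....
After op 6 (move_left): buffer="phss" (len 4), cursors c1@1 c3@1 c2@3, authorship ....
After op 7 (insert('p')): buffer="ppphsps" (len 7), cursors c1@3 c3@3 c2@6, authorship .13..2.
Authorship (.=original, N=cursor N): . 1 3 . . 2 .
Index 0: author = original

Answer: original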